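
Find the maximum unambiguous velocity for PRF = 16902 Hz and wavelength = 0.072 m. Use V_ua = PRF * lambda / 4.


V_ua = 16902 * 0.072 / 4 = 304.2 m/s

304.2 m/s


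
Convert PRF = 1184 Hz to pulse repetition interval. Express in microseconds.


PRI = 1/1184 = 0.0008445946 s = 844.6 us

844.6 us


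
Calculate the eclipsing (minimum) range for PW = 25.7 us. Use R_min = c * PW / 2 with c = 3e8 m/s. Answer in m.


R_min = 3e8 * 25.7e-6 / 2 = 3855.0 m

3855.0 m


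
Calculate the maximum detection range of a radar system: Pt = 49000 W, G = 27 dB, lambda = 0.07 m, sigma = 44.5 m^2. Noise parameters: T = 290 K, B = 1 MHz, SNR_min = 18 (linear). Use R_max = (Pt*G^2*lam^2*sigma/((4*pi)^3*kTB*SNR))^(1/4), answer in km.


G_lin = 10^(27/10) = 501.187234
R^4 = 49000 * 501.187234^2 * 0.07^2 * 44.5 / ((4*pi)^3 * 1.38e-23 * 290 * 1000000.0 * 18)
R^4 = 1.87747e19 m^4
R_max = (1.87747e19)^(1/4) = 65825.4 m = 65.8 km

65.8 km


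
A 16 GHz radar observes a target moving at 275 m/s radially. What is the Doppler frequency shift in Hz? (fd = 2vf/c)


fd = 2 * 275 * 16000000000.0 / 3e8 = 29333.3 Hz

29333.3 Hz


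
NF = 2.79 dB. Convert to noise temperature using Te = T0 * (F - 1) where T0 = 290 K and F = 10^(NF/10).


NF_lin = 10^(2.79/10) = 1.901078
Te = 290 * (1.901078 - 1) = 261.3 K

261.3 K


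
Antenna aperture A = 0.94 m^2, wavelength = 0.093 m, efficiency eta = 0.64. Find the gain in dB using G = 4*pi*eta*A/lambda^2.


G_linear = 4*pi*0.64*0.94/0.093^2 = 874.08
G_dB = 10*log10(874.08) = 29.4 dB

29.4 dB


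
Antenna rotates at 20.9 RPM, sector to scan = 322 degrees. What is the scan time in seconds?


t = 322 / (20.9 * 360) * 60 = 2.57 s

2.57 s


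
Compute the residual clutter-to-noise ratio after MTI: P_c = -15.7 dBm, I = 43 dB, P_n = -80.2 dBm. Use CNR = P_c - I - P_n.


CNR = -15.7 - 43 - (-80.2) = 21.5 dB

21.5 dB


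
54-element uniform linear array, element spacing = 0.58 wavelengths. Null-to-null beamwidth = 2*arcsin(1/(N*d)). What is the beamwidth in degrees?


1/(N*d) = 1/(54*0.58) = 0.031928
BW = 2*arcsin(0.031928) = 3.7 degrees

3.7 degrees


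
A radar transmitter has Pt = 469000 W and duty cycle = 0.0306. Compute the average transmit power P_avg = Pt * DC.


P_avg = 469000 * 0.0306 = 14351.4 W

14351.4 W


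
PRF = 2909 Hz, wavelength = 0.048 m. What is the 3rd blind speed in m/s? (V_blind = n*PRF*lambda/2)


V_blind = 3 * 2909 * 0.048 / 2 = 209.4 m/s

209.4 m/s


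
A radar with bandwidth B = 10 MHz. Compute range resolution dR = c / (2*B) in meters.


dR = 3e8 / (2 * 10000000.0) = 15.0 m

15.0 m


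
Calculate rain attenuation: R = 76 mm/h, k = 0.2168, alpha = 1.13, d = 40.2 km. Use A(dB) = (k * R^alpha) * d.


gamma = 0.2168 * 76^1.13 = 28.932012 dB/km
A = 28.932012 * 40.2 = 1163.07 dB

1163.07 dB


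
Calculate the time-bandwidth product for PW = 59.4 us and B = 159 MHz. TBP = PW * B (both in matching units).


TBP = 59.4 * 159 = 9444.6

9444.6


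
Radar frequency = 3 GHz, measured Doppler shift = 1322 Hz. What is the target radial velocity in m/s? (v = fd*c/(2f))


v = 1322 * 3e8 / (2 * 3000000000.0) = 66.1 m/s

66.1 m/s


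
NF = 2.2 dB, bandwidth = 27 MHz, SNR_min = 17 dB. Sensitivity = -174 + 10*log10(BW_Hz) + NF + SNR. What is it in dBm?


10*log10(27000000.0) = 74.31
S = -174 + 74.31 + 2.2 + 17 = -80.5 dBm

-80.5 dBm


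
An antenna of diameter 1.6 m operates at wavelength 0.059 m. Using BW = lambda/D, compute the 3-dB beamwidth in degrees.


BW_rad = 0.059 / 1.6 = 0.036875
BW_deg = 2.11 degrees

2.11 degrees


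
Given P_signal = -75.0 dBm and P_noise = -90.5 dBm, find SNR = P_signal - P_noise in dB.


SNR = -75.0 - (-90.5) = 15.5 dB

15.5 dB


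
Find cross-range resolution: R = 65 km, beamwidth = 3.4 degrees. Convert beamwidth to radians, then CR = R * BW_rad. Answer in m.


BW_rad = 0.059341195
CR = 65000 * 0.059341195 = 3857.2 m

3857.2 m


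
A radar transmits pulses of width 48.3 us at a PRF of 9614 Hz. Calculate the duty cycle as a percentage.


DC = 48.3e-6 * 9614 * 100 = 46.44%

46.44%


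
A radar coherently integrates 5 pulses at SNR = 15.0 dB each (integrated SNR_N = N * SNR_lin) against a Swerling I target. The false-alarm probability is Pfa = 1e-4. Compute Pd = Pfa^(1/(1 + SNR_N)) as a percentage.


SNR_lin = 10^(15.0/10) = 31.62278
SNR_N = 5 * 31.62278 = 158.1139
1/(1 + SNR_N) = 1/159.1139 = 0.0062848
Pd = (1e-4)^0.0062848 = 0.94376
Pd = 94.4%

94.4%


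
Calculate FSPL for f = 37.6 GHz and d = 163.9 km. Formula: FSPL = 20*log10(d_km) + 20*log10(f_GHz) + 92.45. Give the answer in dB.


20*log10(163.9) = 44.29
20*log10(37.6) = 31.5
FSPL = 168.2 dB

168.2 dB


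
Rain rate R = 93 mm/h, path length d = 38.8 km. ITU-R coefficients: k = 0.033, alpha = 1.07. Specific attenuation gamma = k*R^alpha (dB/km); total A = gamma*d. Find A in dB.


gamma = 0.033 * 93^1.07 = 4.214933 dB/km
A = 4.214933 * 38.8 = 163.54 dB

163.54 dB


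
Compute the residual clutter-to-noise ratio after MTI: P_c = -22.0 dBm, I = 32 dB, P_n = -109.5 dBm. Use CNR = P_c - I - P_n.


CNR = -22.0 - 32 - (-109.5) = 55.5 dB

55.5 dB


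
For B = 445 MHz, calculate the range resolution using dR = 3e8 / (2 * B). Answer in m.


dR = 3e8 / (2 * 445000000.0) = 0.34 m

0.34 m


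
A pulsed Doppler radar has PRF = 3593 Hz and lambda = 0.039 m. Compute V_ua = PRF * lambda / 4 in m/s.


V_ua = 3593 * 0.039 / 4 = 35.0 m/s

35.0 m/s


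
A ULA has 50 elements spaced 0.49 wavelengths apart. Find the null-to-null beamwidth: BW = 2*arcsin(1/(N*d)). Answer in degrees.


1/(N*d) = 1/(50*0.49) = 0.040816
BW = 2*arcsin(0.040816) = 4.7 degrees

4.7 degrees


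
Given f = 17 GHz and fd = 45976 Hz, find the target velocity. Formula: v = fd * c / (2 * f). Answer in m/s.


v = 45976 * 3e8 / (2 * 17000000000.0) = 405.7 m/s

405.7 m/s


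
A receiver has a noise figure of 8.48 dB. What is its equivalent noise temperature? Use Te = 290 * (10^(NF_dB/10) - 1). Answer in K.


NF_lin = 10^(8.48/10) = 7.046931
Te = 290 * (7.046931 - 1) = 1753.6 K

1753.6 K


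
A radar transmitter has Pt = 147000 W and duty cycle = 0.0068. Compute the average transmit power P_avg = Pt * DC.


P_avg = 147000 * 0.0068 = 999.6 W

999.6 W


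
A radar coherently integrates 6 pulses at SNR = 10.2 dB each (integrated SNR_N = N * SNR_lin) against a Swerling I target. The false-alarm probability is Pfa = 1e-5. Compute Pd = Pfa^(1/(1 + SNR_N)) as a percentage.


SNR_lin = 10^(10.2/10) = 10.47129
SNR_N = 6 * 10.47129 = 62.82774
1/(1 + SNR_N) = 1/63.82774 = 0.0156672
Pd = (1e-5)^0.0156672 = 0.83496
Pd = 83.5%

83.5%


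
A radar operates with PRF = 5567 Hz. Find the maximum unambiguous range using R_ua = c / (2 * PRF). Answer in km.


R_ua = 3e8 / (2 * 5567) = 26944.5 m = 26.9 km

26.9 km


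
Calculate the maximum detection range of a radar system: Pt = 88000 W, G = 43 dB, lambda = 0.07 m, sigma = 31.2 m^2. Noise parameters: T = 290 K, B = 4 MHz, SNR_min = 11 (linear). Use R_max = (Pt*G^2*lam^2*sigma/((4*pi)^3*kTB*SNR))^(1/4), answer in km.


G_lin = 10^(43/10) = 19952.62315
R^4 = 88000 * 19952.62315^2 * 0.07^2 * 31.2 / ((4*pi)^3 * 1.38e-23 * 290 * 4000000.0 * 11)
R^4 = 1.53276e22 m^4
R_max = (1.53276e22)^(1/4) = 351858.9 m = 351.9 km

351.9 km


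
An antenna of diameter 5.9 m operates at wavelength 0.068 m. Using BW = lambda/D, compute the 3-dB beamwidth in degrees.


BW_rad = 0.068 / 5.9 = 0.011525
BW_deg = 0.66 degrees

0.66 degrees


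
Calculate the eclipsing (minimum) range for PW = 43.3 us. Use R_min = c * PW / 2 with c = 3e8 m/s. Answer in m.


R_min = 3e8 * 43.3e-6 / 2 = 6495.0 m

6495.0 m


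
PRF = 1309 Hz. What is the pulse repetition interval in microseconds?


PRI = 1/1309 = 0.0007639419 s = 763.9 us

763.9 us


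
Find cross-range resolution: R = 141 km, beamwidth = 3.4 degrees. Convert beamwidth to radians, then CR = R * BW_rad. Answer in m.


BW_rad = 0.059341195
CR = 141000 * 0.059341195 = 8367.1 m

8367.1 m


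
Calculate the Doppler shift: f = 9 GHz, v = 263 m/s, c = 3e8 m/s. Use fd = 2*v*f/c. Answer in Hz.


fd = 2 * 263 * 9000000000.0 / 3e8 = 15780.0 Hz

15780.0 Hz


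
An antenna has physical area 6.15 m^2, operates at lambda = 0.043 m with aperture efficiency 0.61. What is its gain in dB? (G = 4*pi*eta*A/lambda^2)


G_linear = 4*pi*0.61*6.15/0.043^2 = 25496.34
G_dB = 10*log10(25496.34) = 44.1 dB

44.1 dB


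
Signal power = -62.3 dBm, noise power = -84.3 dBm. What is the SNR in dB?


SNR = -62.3 - (-84.3) = 22.0 dB

22.0 dB


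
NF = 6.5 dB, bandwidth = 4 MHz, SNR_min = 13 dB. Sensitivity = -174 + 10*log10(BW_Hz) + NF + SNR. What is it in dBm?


10*log10(4000000.0) = 66.02
S = -174 + 66.02 + 6.5 + 13 = -88.5 dBm

-88.5 dBm


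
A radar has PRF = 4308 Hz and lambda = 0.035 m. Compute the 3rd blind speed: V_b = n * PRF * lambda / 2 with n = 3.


V_blind = 3 * 4308 * 0.035 / 2 = 226.2 m/s

226.2 m/s


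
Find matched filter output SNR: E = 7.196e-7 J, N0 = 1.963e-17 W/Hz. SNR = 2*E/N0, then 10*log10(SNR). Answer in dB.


SNR_lin = 2 * 7.196e-7 / 1.963e-17 = 7.332e10
SNR_dB = 10*log10(7.332e10) = 108.7 dB

108.7 dB


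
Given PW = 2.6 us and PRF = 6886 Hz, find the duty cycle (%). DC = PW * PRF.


DC = 2.6e-6 * 6886 * 100 = 1.79%

1.79%


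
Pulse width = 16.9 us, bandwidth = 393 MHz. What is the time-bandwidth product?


TBP = 16.9 * 393 = 6641.7

6641.7


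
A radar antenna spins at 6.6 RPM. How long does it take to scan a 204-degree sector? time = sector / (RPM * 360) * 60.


t = 204 / (6.6 * 360) * 60 = 5.15 s

5.15 s


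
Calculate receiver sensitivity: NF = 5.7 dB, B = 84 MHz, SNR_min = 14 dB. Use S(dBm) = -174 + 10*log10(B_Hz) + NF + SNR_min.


10*log10(84000000.0) = 79.24
S = -174 + 79.24 + 5.7 + 14 = -75.1 dBm

-75.1 dBm


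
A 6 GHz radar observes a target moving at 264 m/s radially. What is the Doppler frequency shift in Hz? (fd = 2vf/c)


fd = 2 * 264 * 6000000000.0 / 3e8 = 10560.0 Hz

10560.0 Hz


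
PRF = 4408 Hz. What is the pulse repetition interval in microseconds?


PRI = 1/4408 = 0.0002268603 s = 226.9 us

226.9 us


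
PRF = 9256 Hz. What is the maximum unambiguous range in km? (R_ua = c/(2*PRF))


R_ua = 3e8 / (2 * 9256) = 16205.7 m = 16.2 km

16.2 km


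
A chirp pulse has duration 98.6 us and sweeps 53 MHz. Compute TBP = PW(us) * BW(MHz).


TBP = 98.6 * 53 = 5225.8

5225.8


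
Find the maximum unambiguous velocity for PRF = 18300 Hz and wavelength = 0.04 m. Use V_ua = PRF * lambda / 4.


V_ua = 18300 * 0.04 / 4 = 183.0 m/s

183.0 m/s


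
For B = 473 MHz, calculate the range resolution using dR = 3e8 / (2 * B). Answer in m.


dR = 3e8 / (2 * 473000000.0) = 0.32 m

0.32 m


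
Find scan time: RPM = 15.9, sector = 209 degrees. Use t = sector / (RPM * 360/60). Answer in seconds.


t = 209 / (15.9 * 360) * 60 = 2.19 s

2.19 s


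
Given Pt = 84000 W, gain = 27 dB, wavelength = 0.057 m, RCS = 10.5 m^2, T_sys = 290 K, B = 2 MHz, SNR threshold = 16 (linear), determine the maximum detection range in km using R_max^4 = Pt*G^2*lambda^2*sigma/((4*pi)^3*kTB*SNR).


G_lin = 10^(27/10) = 501.187234
R^4 = 84000 * 501.187234^2 * 0.057^2 * 10.5 / ((4*pi)^3 * 1.38e-23 * 290 * 2000000.0 * 16)
R^4 = 2.83245e18 m^4
R_max = (2.83245e18)^(1/4) = 41024.2 m = 41.0 km

41.0 km


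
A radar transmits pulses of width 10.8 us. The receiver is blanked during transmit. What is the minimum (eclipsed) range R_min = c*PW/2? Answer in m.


R_min = 3e8 * 10.8e-6 / 2 = 1620.0 m

1620.0 m


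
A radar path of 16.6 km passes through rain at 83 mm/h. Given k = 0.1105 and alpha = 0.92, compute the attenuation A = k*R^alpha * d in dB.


gamma = 0.1105 * 83^0.92 = 6.440419 dB/km
A = 6.440419 * 16.6 = 106.91 dB

106.91 dB


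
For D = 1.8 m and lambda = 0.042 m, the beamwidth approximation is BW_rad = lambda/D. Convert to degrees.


BW_rad = 0.042 / 1.8 = 0.023333
BW_deg = 1.34 degrees

1.34 degrees


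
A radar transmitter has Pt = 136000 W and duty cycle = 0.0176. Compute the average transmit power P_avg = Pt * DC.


P_avg = 136000 * 0.0176 = 2393.6 W

2393.6 W


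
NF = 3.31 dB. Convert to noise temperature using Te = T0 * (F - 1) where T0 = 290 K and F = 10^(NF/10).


NF_lin = 10^(3.31/10) = 2.142891
Te = 290 * (2.142891 - 1) = 331.4 K

331.4 K


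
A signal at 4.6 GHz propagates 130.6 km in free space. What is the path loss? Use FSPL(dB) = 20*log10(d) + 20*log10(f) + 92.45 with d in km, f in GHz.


20*log10(130.6) = 42.32
20*log10(4.6) = 13.26
FSPL = 148.0 dB

148.0 dB


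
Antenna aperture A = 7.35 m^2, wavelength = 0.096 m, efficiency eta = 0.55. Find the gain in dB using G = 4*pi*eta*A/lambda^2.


G_linear = 4*pi*0.55*7.35/0.096^2 = 5512.1
G_dB = 10*log10(5512.1) = 37.4 dB

37.4 dB


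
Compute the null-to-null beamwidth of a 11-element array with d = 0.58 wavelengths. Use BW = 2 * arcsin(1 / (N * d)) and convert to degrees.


1/(N*d) = 1/(11*0.58) = 0.15674
BW = 2*arcsin(0.15674) = 18.0 degrees

18.0 degrees


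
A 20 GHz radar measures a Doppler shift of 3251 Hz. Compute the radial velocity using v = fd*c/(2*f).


v = 3251 * 3e8 / (2 * 20000000000.0) = 24.4 m/s

24.4 m/s


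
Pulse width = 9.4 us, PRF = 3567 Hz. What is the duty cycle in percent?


DC = 9.4e-6 * 3567 * 100 = 3.35%

3.35%


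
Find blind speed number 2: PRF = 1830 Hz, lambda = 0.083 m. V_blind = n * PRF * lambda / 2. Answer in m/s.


V_blind = 2 * 1830 * 0.083 / 2 = 151.9 m/s

151.9 m/s


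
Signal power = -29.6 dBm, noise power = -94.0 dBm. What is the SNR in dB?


SNR = -29.6 - (-94.0) = 64.4 dB

64.4 dB


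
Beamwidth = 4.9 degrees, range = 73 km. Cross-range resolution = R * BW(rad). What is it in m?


BW_rad = 0.085521133
CR = 73000 * 0.085521133 = 6243.0 m

6243.0 m


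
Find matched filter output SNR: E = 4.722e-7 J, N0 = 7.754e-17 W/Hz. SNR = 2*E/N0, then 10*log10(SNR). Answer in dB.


SNR_lin = 2 * 4.722e-7 / 7.754e-17 = 1.218e10
SNR_dB = 10*log10(1.218e10) = 100.9 dB

100.9 dB


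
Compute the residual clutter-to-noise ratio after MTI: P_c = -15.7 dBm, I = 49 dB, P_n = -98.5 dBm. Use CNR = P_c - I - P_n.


CNR = -15.7 - 49 - (-98.5) = 33.8 dB

33.8 dB


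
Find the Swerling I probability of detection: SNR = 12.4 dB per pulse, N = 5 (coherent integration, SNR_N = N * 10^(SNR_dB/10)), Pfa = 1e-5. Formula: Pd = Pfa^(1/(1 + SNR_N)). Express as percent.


SNR_lin = 10^(12.4/10) = 17.37801
SNR_N = 5 * 17.37801 = 86.89005
1/(1 + SNR_N) = 1/87.89005 = 0.0113779
Pd = (1e-5)^0.0113779 = 0.87722
Pd = 87.7%

87.7%


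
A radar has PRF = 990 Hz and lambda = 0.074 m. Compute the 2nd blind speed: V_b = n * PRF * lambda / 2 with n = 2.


V_blind = 2 * 990 * 0.074 / 2 = 73.3 m/s

73.3 m/s


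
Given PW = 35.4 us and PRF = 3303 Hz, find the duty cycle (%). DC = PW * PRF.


DC = 35.4e-6 * 3303 * 100 = 11.69%

11.69%


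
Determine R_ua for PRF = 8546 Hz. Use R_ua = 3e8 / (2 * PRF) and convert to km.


R_ua = 3e8 / (2 * 8546) = 17552.1 m = 17.6 km

17.6 km


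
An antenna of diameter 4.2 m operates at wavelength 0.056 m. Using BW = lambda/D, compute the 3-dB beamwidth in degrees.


BW_rad = 0.056 / 4.2 = 0.013333
BW_deg = 0.76 degrees

0.76 degrees


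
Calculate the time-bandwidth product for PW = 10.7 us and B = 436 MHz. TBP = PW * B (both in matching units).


TBP = 10.7 * 436 = 4665.2

4665.2


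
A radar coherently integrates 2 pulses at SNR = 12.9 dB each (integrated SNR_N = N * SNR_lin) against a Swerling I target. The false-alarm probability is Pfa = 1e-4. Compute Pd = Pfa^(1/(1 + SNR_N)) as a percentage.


SNR_lin = 10^(12.9/10) = 19.49845
SNR_N = 2 * 19.49845 = 38.9969
1/(1 + SNR_N) = 1/39.9969 = 0.0250019
Pd = (1e-4)^0.0250019 = 0.79431
Pd = 79.4%

79.4%


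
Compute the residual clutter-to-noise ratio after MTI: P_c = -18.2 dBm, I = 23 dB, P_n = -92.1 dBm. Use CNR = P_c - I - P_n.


CNR = -18.2 - 23 - (-92.1) = 50.9 dB

50.9 dB


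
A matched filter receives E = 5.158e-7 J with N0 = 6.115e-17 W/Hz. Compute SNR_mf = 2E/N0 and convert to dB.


SNR_lin = 2 * 5.158e-7 / 6.115e-17 = 1.687e10
SNR_dB = 10*log10(1.687e10) = 102.3 dB

102.3 dB


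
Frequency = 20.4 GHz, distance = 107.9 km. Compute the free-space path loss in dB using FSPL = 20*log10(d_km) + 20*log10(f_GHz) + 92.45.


20*log10(107.9) = 40.66
20*log10(20.4) = 26.19
FSPL = 159.3 dB

159.3 dB


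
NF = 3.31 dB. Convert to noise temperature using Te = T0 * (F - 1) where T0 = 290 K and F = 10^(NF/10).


NF_lin = 10^(3.31/10) = 2.142891
Te = 290 * (2.142891 - 1) = 331.4 K

331.4 K


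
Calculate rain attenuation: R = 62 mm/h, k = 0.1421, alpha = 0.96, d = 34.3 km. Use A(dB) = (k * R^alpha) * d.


gamma = 0.1421 * 62^0.96 = 7.469475 dB/km
A = 7.469475 * 34.3 = 256.2 dB

256.2 dB


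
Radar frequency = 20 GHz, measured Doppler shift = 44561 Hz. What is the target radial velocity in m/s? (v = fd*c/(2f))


v = 44561 * 3e8 / (2 * 20000000000.0) = 334.2 m/s

334.2 m/s


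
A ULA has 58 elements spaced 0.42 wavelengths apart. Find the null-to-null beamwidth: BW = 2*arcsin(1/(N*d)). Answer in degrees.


1/(N*d) = 1/(58*0.42) = 0.041051
BW = 2*arcsin(0.041051) = 4.7 degrees

4.7 degrees


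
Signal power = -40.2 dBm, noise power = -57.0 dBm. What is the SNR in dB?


SNR = -40.2 - (-57.0) = 16.8 dB

16.8 dB


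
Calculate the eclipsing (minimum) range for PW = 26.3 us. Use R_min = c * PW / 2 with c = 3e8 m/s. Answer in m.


R_min = 3e8 * 26.3e-6 / 2 = 3945.0 m

3945.0 m


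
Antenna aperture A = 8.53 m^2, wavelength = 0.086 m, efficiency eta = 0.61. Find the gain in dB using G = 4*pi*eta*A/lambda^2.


G_linear = 4*pi*0.61*8.53/0.086^2 = 8840.81
G_dB = 10*log10(8840.81) = 39.5 dB

39.5 dB


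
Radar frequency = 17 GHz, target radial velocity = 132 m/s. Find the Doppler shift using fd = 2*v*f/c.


fd = 2 * 132 * 17000000000.0 / 3e8 = 14960.0 Hz

14960.0 Hz


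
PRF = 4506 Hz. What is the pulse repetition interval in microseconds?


PRI = 1/4506 = 0.0002219263 s = 221.9 us

221.9 us


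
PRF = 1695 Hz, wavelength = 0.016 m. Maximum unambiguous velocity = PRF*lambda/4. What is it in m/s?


V_ua = 1695 * 0.016 / 4 = 6.8 m/s

6.8 m/s


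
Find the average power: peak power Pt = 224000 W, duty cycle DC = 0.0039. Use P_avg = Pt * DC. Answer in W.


P_avg = 224000 * 0.0039 = 873.6 W

873.6 W


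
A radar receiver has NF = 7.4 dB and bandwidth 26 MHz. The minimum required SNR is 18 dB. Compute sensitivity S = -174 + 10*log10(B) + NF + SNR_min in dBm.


10*log10(26000000.0) = 74.15
S = -174 + 74.15 + 7.4 + 18 = -74.5 dBm

-74.5 dBm


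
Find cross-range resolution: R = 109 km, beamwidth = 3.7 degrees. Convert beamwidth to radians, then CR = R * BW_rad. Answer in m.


BW_rad = 0.064577182
CR = 109000 * 0.064577182 = 7038.9 m

7038.9 m


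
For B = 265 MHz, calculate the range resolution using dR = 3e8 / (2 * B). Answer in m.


dR = 3e8 / (2 * 265000000.0) = 0.57 m

0.57 m


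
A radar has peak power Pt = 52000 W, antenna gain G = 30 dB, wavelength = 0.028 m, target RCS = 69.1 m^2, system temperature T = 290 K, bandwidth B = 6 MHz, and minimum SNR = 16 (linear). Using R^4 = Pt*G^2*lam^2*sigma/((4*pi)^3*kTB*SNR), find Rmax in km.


G_lin = 10^(30/10) = 1000.0
R^4 = 52000 * 1000.0^2 * 0.028^2 * 69.1 / ((4*pi)^3 * 1.38e-23 * 290 * 6000000.0 * 16)
R^4 = 3.69504e18 m^4
R_max = (3.69504e18)^(1/4) = 43843.5 m = 43.8 km

43.8 km


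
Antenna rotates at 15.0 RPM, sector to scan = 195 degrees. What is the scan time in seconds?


t = 195 / (15.0 * 360) * 60 = 2.17 s

2.17 s


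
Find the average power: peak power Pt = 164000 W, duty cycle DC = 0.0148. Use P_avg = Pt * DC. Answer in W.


P_avg = 164000 * 0.0148 = 2427.2 W

2427.2 W


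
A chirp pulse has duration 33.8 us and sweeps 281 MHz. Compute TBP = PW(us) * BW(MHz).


TBP = 33.8 * 281 = 9497.8

9497.8


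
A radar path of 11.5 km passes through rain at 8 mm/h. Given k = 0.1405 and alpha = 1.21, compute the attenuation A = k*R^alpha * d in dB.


gamma = 0.1405 * 8^1.21 = 1.739463 dB/km
A = 1.739463 * 11.5 = 20.0 dB

20.0 dB


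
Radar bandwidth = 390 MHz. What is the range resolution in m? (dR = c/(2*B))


dR = 3e8 / (2 * 390000000.0) = 0.38 m

0.38 m


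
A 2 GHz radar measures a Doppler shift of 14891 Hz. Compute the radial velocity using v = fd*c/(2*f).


v = 14891 * 3e8 / (2 * 2000000000.0) = 1116.8 m/s

1116.8 m/s


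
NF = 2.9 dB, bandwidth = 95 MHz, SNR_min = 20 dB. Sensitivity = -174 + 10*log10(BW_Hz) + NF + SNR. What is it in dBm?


10*log10(95000000.0) = 79.78
S = -174 + 79.78 + 2.9 + 20 = -71.3 dBm

-71.3 dBm


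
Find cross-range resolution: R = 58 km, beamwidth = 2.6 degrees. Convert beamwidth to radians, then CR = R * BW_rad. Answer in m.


BW_rad = 0.045378561
CR = 58000 * 0.045378561 = 2632.0 m

2632.0 m


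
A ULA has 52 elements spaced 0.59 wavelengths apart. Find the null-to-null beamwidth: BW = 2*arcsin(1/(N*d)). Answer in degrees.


1/(N*d) = 1/(52*0.59) = 0.032595
BW = 2*arcsin(0.032595) = 3.7 degrees

3.7 degrees


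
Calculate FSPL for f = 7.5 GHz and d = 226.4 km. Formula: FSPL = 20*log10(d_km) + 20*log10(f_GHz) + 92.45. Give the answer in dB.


20*log10(226.4) = 47.1
20*log10(7.5) = 17.5
FSPL = 157.0 dB

157.0 dB


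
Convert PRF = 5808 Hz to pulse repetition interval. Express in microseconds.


PRI = 1/5808 = 0.0001721763 s = 172.2 us

172.2 us


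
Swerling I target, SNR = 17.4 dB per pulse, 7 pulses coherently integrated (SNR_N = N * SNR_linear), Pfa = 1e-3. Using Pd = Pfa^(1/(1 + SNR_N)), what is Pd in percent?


SNR_lin = 10^(17.4/10) = 54.95409
SNR_N = 7 * 54.95409 = 384.67863
1/(1 + SNR_N) = 1/385.67863 = 0.0025928
Pd = (1e-3)^0.0025928 = 0.98225
Pd = 98.2%

98.2%


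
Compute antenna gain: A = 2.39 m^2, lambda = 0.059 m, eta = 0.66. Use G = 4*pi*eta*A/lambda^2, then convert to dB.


G_linear = 4*pi*0.66*2.39/0.059^2 = 5694.4
G_dB = 10*log10(5694.4) = 37.6 dB

37.6 dB


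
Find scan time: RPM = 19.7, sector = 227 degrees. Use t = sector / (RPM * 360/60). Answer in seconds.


t = 227 / (19.7 * 360) * 60 = 1.92 s

1.92 s


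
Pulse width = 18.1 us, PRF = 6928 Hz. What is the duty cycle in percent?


DC = 18.1e-6 * 6928 * 100 = 12.54%

12.54%


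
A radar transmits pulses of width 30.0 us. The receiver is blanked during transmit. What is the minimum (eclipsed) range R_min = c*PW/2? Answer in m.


R_min = 3e8 * 30.0e-6 / 2 = 4500.0 m

4500.0 m


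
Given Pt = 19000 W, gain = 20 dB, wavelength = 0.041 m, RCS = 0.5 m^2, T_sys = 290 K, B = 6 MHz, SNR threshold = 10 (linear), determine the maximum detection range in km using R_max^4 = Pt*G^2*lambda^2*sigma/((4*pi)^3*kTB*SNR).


G_lin = 10^(20/10) = 100.0
R^4 = 19000 * 100.0^2 * 0.041^2 * 0.5 / ((4*pi)^3 * 1.38e-23 * 290 * 6000000.0 * 10)
R^4 = 3.35145e14 m^4
R_max = (3.35145e14)^(1/4) = 4278.7 m = 4.3 km

4.3 km


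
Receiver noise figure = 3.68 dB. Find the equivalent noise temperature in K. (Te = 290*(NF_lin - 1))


NF_lin = 10^(3.68/10) = 2.333458
Te = 290 * (2.333458 - 1) = 386.7 K

386.7 K


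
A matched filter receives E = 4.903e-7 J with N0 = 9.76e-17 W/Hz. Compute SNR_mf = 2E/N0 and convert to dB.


SNR_lin = 2 * 4.903e-7 / 9.76e-17 = 1.005e10
SNR_dB = 10*log10(1.005e10) = 100.0 dB

100.0 dB


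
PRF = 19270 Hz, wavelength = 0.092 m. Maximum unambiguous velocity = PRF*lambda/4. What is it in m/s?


V_ua = 19270 * 0.092 / 4 = 443.2 m/s

443.2 m/s


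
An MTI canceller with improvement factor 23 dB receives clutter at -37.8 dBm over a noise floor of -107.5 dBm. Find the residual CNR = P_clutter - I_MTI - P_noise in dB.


CNR = -37.8 - 23 - (-107.5) = 46.7 dB

46.7 dB


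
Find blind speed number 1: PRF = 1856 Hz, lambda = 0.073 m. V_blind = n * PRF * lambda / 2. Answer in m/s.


V_blind = 1 * 1856 * 0.073 / 2 = 67.7 m/s

67.7 m/s


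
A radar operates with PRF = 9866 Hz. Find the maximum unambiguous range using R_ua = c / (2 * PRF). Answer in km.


R_ua = 3e8 / (2 * 9866) = 15203.7 m = 15.2 km

15.2 km


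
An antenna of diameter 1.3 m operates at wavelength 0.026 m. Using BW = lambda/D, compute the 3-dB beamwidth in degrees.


BW_rad = 0.026 / 1.3 = 0.02
BW_deg = 1.15 degrees

1.15 degrees


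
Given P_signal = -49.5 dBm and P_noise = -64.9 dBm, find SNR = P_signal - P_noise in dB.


SNR = -49.5 - (-64.9) = 15.4 dB

15.4 dB


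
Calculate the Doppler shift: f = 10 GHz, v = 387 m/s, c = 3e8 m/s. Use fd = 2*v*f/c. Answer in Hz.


fd = 2 * 387 * 10000000000.0 / 3e8 = 25800.0 Hz

25800.0 Hz


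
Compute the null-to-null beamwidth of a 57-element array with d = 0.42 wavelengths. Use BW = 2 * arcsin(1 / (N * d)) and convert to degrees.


1/(N*d) = 1/(57*0.42) = 0.041771
BW = 2*arcsin(0.041771) = 4.8 degrees

4.8 degrees


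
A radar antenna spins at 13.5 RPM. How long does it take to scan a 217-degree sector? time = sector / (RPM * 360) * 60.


t = 217 / (13.5 * 360) * 60 = 2.68 s

2.68 s


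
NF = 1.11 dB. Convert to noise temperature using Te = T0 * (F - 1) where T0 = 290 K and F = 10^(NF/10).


NF_lin = 10^(1.11/10) = 1.291219
Te = 290 * (1.291219 - 1) = 84.5 K

84.5 K


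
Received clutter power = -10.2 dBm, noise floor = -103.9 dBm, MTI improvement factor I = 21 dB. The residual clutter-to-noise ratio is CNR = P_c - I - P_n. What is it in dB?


CNR = -10.2 - 21 - (-103.9) = 72.7 dB

72.7 dB


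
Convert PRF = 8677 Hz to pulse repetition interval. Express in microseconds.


PRI = 1/8677 = 0.0001152472 s = 115.2 us

115.2 us


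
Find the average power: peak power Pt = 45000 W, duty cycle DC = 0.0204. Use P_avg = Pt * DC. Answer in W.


P_avg = 45000 * 0.0204 = 918.0 W

918.0 W


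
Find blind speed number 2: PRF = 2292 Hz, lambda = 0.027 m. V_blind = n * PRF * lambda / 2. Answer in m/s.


V_blind = 2 * 2292 * 0.027 / 2 = 61.9 m/s

61.9 m/s


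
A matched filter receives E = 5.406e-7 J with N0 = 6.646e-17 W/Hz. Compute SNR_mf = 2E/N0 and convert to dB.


SNR_lin = 2 * 5.406e-7 / 6.646e-17 = 1.627e10
SNR_dB = 10*log10(1.627e10) = 102.1 dB

102.1 dB


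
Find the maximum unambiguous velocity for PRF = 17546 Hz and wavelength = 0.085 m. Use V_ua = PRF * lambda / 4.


V_ua = 17546 * 0.085 / 4 = 372.9 m/s

372.9 m/s


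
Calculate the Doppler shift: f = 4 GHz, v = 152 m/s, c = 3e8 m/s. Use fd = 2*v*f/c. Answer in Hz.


fd = 2 * 152 * 4000000000.0 / 3e8 = 4053.3 Hz

4053.3 Hz


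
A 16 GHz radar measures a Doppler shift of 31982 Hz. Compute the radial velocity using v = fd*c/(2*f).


v = 31982 * 3e8 / (2 * 16000000000.0) = 299.8 m/s

299.8 m/s


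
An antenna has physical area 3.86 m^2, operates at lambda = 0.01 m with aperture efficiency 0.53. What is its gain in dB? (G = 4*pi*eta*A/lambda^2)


G_linear = 4*pi*0.53*3.86/0.01^2 = 257082.81
G_dB = 10*log10(257082.81) = 54.1 dB

54.1 dB


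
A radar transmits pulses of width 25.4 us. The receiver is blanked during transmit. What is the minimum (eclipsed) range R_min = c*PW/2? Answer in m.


R_min = 3e8 * 25.4e-6 / 2 = 3810.0 m

3810.0 m


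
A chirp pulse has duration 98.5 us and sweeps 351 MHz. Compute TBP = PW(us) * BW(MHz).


TBP = 98.5 * 351 = 34573.5

34573.5


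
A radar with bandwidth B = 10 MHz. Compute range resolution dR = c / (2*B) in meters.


dR = 3e8 / (2 * 10000000.0) = 15.0 m

15.0 m


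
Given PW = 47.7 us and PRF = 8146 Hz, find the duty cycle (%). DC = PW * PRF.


DC = 47.7e-6 * 8146 * 100 = 38.86%

38.86%


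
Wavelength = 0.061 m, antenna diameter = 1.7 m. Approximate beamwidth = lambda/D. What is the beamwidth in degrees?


BW_rad = 0.061 / 1.7 = 0.035882
BW_deg = 2.06 degrees

2.06 degrees


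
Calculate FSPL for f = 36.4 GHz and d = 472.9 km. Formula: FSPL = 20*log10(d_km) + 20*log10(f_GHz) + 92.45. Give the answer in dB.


20*log10(472.9) = 53.5
20*log10(36.4) = 31.22
FSPL = 177.2 dB

177.2 dB


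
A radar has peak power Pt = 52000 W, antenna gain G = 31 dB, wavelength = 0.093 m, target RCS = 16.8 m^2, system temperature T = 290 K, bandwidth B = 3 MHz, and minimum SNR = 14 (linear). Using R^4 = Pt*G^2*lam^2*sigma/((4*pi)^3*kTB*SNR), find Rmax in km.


G_lin = 10^(31/10) = 1258.925412
R^4 = 52000 * 1258.925412^2 * 0.093^2 * 16.8 / ((4*pi)^3 * 1.38e-23 * 290 * 3000000.0 * 14)
R^4 = 3.59023e19 m^4
R_max = (3.59023e19)^(1/4) = 77407.1 m = 77.4 km

77.4 km


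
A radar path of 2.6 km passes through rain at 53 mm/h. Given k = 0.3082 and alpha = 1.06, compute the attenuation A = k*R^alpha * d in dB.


gamma = 0.3082 * 53^1.06 = 20.728365 dB/km
A = 20.728365 * 2.6 = 53.89 dB

53.89 dB


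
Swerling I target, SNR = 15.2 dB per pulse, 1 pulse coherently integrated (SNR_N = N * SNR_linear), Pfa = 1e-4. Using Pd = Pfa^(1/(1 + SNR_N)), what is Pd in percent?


SNR_lin = 10^(15.2/10) = 33.11311
SNR_N = 1 * 33.11311 = 33.11311
1/(1 + SNR_N) = 1/34.11311 = 0.0293142
Pd = (1e-4)^0.0293142 = 0.76338
Pd = 76.3%

76.3%


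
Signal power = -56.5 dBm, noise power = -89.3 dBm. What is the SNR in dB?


SNR = -56.5 - (-89.3) = 32.8 dB

32.8 dB


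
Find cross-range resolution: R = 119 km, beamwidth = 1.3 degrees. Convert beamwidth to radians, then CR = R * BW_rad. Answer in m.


BW_rad = 0.02268928
CR = 119000 * 0.02268928 = 2700.0 m

2700.0 m


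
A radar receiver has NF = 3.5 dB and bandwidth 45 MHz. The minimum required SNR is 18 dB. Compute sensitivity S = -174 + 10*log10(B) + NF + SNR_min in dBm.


10*log10(45000000.0) = 76.53
S = -174 + 76.53 + 3.5 + 18 = -76.0 dBm

-76.0 dBm


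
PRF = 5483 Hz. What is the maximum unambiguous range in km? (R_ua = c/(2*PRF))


R_ua = 3e8 / (2 * 5483) = 27357.3 m = 27.4 km

27.4 km


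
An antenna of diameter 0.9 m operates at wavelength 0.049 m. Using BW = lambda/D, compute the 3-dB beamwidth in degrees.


BW_rad = 0.049 / 0.9 = 0.054444
BW_deg = 3.12 degrees

3.12 degrees


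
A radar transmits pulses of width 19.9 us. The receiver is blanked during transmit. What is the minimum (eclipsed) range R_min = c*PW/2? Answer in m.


R_min = 3e8 * 19.9e-6 / 2 = 2985.0 m

2985.0 m


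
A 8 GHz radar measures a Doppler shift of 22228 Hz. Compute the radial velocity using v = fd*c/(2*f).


v = 22228 * 3e8 / (2 * 8000000000.0) = 416.8 m/s

416.8 m/s


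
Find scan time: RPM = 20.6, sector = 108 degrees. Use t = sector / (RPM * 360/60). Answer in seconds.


t = 108 / (20.6 * 360) * 60 = 0.87 s

0.87 s


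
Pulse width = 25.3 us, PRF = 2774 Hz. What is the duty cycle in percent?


DC = 25.3e-6 * 2774 * 100 = 7.02%

7.02%


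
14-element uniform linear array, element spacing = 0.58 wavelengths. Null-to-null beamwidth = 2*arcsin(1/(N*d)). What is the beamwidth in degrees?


1/(N*d) = 1/(14*0.58) = 0.123153
BW = 2*arcsin(0.123153) = 14.1 degrees

14.1 degrees


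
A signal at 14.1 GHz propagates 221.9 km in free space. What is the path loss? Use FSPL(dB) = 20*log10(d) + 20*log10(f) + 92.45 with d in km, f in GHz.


20*log10(221.9) = 46.92
20*log10(14.1) = 22.98
FSPL = 162.4 dB

162.4 dB


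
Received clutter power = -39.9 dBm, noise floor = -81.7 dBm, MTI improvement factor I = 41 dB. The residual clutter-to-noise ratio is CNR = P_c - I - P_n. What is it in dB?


CNR = -39.9 - 41 - (-81.7) = 0.8 dB

0.8 dB


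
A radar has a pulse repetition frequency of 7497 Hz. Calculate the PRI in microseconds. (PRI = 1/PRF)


PRI = 1/7497 = 0.0001333867 s = 133.4 us

133.4 us


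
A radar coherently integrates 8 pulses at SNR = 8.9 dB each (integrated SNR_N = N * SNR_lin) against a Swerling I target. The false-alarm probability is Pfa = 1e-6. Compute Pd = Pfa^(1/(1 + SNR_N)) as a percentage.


SNR_lin = 10^(8.9/10) = 7.76247
SNR_N = 8 * 7.76247 = 62.09976
1/(1 + SNR_N) = 1/63.09976 = 0.0158479
Pd = (1e-6)^0.0158479 = 0.80336
Pd = 80.3%

80.3%


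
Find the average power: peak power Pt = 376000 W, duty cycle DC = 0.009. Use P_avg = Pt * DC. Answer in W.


P_avg = 376000 * 0.009 = 3384.0 W

3384.0 W


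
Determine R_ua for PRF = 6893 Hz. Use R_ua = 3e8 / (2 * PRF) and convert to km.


R_ua = 3e8 / (2 * 6893) = 21761.2 m = 21.8 km

21.8 km


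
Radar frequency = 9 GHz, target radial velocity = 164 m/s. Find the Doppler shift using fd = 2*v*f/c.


fd = 2 * 164 * 9000000000.0 / 3e8 = 9840.0 Hz

9840.0 Hz


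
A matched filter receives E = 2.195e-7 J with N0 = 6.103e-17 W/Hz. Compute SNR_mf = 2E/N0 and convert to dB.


SNR_lin = 2 * 2.195e-7 / 6.103e-17 = 7.193e9
SNR_dB = 10*log10(7.193e9) = 98.6 dB

98.6 dB


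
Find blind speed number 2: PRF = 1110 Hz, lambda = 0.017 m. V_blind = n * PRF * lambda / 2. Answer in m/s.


V_blind = 2 * 1110 * 0.017 / 2 = 18.9 m/s

18.9 m/s


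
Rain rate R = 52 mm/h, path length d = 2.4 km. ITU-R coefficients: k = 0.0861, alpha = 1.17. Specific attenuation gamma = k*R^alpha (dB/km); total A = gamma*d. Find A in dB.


gamma = 0.0861 * 52^1.17 = 8.764498 dB/km
A = 8.764498 * 2.4 = 21.03 dB

21.03 dB


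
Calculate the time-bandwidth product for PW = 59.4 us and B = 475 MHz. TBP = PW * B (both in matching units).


TBP = 59.4 * 475 = 28215.0

28215.0


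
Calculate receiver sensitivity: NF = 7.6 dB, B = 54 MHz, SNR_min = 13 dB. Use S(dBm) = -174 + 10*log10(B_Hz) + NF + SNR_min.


10*log10(54000000.0) = 77.32
S = -174 + 77.32 + 7.6 + 13 = -76.1 dBm

-76.1 dBm


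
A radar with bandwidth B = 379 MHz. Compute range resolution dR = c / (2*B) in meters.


dR = 3e8 / (2 * 379000000.0) = 0.4 m

0.4 m


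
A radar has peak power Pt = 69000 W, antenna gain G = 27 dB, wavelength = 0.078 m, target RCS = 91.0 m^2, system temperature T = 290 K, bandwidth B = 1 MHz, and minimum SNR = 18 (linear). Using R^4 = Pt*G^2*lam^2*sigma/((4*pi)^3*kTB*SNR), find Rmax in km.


G_lin = 10^(27/10) = 501.187234
R^4 = 69000 * 501.187234^2 * 0.078^2 * 91.0 / ((4*pi)^3 * 1.38e-23 * 290 * 1000000.0 * 18)
R^4 = 6.71275e19 m^4
R_max = (6.71275e19)^(1/4) = 90516.0 m = 90.5 km

90.5 km


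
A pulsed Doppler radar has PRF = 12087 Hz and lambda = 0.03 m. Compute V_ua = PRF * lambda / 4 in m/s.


V_ua = 12087 * 0.03 / 4 = 90.7 m/s

90.7 m/s


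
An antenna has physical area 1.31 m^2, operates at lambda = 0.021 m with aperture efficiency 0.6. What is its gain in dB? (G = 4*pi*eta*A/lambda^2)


G_linear = 4*pi*0.6*1.31/0.021^2 = 22397.2
G_dB = 10*log10(22397.2) = 43.5 dB

43.5 dB


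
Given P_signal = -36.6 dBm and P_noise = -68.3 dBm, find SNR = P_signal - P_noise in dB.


SNR = -36.6 - (-68.3) = 31.7 dB

31.7 dB


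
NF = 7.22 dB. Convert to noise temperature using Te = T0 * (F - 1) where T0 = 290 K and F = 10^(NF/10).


NF_lin = 10^(7.22/10) = 5.272299
Te = 290 * (5.272299 - 1) = 1239.0 K

1239.0 K


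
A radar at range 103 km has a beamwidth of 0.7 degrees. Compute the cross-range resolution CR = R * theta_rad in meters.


BW_rad = 0.012217305
CR = 103000 * 0.012217305 = 1258.4 m

1258.4 m


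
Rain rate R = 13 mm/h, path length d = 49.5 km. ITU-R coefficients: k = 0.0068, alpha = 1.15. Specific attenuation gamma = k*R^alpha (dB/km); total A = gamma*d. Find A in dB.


gamma = 0.0068 * 13^1.15 = 0.12988 dB/km
A = 0.12988 * 49.5 = 6.43 dB

6.43 dB


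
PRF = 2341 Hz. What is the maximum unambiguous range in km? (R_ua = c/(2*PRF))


R_ua = 3e8 / (2 * 2341) = 64075.2 m = 64.1 km

64.1 km


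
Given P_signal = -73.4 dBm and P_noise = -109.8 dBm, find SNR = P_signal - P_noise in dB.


SNR = -73.4 - (-109.8) = 36.4 dB

36.4 dB


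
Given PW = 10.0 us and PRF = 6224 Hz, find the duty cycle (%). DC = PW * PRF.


DC = 10.0e-6 * 6224 * 100 = 6.22%

6.22%


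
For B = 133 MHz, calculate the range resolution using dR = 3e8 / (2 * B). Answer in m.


dR = 3e8 / (2 * 133000000.0) = 1.13 m

1.13 m


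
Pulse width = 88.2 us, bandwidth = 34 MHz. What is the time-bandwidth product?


TBP = 88.2 * 34 = 2998.8

2998.8


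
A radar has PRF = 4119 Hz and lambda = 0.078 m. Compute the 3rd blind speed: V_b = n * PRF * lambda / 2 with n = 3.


V_blind = 3 * 4119 * 0.078 / 2 = 481.9 m/s

481.9 m/s


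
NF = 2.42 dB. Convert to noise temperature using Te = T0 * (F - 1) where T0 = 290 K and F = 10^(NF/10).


NF_lin = 10^(2.42/10) = 1.745822
Te = 290 * (1.745822 - 1) = 216.3 K

216.3 K


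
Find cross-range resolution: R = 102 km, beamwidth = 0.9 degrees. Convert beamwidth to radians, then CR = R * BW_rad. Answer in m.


BW_rad = 0.015707963
CR = 102000 * 0.015707963 = 1602.2 m

1602.2 m


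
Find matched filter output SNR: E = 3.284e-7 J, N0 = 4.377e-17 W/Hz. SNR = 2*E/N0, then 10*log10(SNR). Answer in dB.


SNR_lin = 2 * 3.284e-7 / 4.377e-17 = 1.501e10
SNR_dB = 10*log10(1.501e10) = 101.8 dB

101.8 dB


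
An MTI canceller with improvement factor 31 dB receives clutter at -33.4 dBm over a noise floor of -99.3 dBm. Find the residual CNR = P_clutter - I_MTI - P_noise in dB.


CNR = -33.4 - 31 - (-99.3) = 34.9 dB

34.9 dB


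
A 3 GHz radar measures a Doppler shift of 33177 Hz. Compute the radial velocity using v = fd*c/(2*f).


v = 33177 * 3e8 / (2 * 3000000000.0) = 1658.9 m/s

1658.9 m/s


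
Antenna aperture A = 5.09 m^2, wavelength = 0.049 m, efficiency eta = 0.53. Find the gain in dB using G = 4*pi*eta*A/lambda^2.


G_linear = 4*pi*0.53*5.09/0.049^2 = 14119.24
G_dB = 10*log10(14119.24) = 41.5 dB

41.5 dB


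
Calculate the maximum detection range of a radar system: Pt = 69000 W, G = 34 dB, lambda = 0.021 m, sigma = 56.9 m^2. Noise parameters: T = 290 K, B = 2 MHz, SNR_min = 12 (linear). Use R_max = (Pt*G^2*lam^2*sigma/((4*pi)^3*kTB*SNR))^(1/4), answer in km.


G_lin = 10^(34/10) = 2511.886432
R^4 = 69000 * 2511.886432^2 * 0.021^2 * 56.9 / ((4*pi)^3 * 1.38e-23 * 290 * 2000000.0 * 12)
R^4 = 5.73168e19 m^4
R_max = (5.73168e19)^(1/4) = 87010.3 m = 87.0 km

87.0 km


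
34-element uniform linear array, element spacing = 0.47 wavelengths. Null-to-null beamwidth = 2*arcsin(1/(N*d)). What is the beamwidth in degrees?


1/(N*d) = 1/(34*0.47) = 0.062578
BW = 2*arcsin(0.062578) = 7.2 degrees

7.2 degrees


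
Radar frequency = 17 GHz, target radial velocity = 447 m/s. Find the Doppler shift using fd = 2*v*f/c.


fd = 2 * 447 * 17000000000.0 / 3e8 = 50660.0 Hz

50660.0 Hz


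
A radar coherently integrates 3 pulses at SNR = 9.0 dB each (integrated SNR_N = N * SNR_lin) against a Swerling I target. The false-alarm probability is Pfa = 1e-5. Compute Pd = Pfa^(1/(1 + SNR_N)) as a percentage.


SNR_lin = 10^(9.0/10) = 7.94328
SNR_N = 3 * 7.94328 = 23.82984
1/(1 + SNR_N) = 1/24.82984 = 0.0402741
Pd = (1e-5)^0.0402741 = 0.62897
Pd = 62.9%

62.9%


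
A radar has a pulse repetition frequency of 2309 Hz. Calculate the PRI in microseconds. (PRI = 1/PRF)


PRI = 1/2309 = 0.0004330879 s = 433.1 us

433.1 us


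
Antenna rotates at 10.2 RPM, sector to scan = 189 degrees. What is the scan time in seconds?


t = 189 / (10.2 * 360) * 60 = 3.09 s

3.09 s


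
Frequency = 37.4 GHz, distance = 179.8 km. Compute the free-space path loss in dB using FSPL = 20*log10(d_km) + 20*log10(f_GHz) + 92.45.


20*log10(179.8) = 45.1
20*log10(37.4) = 31.46
FSPL = 169.0 dB

169.0 dB


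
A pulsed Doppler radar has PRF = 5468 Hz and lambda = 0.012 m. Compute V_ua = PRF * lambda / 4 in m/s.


V_ua = 5468 * 0.012 / 4 = 16.4 m/s

16.4 m/s


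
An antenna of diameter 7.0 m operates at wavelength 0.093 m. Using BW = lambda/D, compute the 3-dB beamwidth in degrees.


BW_rad = 0.093 / 7.0 = 0.013286
BW_deg = 0.76 degrees

0.76 degrees


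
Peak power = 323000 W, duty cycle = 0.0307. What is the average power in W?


P_avg = 323000 * 0.0307 = 9916.1 W

9916.1 W
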